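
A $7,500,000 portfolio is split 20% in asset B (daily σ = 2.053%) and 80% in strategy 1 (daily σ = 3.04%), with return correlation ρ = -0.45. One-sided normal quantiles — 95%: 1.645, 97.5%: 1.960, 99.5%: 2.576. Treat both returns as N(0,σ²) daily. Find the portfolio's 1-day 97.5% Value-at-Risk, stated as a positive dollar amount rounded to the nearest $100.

σ_p² = 0.2²·2.053² + 0.8²·3.04² + 2·-0.45·0.2·0.8·2.053·3.04 = 5.1845 (%²).
σ_p = √5.1845 = 2.277%.
VaR = 1.960 × 2.277% = 4.463%; on $7,500,000 that is $334,725.

$334,700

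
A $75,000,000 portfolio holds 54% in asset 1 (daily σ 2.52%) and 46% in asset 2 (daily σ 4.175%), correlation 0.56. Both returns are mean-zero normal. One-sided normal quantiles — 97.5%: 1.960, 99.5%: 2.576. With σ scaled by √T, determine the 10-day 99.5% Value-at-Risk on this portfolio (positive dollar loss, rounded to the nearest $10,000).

σ_p = √(0.54²·2.52² + 0.46²·4.175² + 2·0.56·0.54·0.46·2.52·4.175) = 2.910%.
σ_{10d} = 2.910% × √10 = 9.202%.
VaR = 2.576 × 9.202% = 23.704%; on $75,000,000 that is $17,778,000.

$17,780,000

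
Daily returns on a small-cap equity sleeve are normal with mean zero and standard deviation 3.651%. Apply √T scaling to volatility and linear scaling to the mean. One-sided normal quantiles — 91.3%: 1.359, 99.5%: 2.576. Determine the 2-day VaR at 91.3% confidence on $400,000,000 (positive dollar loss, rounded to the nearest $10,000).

$28,070,000

σ_{2d} = 3.651% × √2 = 5.163%.
VaR = 1.359 × 5.163% = 7.017%.
On $400,000,000: 0.07017 × $400,000,000 = $28,068,000.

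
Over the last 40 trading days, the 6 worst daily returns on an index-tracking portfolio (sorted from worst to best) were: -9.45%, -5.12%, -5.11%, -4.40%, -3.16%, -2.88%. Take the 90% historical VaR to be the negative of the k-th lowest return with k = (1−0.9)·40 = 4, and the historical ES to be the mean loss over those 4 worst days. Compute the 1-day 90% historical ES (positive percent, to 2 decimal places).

The 4 worst returns sum to -24.08%.
ES = −(-24.08%) / 4 = 6.02%.

6.02%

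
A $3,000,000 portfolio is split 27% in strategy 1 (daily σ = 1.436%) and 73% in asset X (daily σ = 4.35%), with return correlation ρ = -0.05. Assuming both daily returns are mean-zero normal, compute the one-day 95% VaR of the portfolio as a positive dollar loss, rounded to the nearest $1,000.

σ_p² = 0.27²·1.436² + 0.73²·4.35² + 2·-0.05·0.27·0.73·1.436·4.35 = 10.1110 (%²).
σ_p = √10.1110 = 3.180%.
At 95%, z = 1.645.
VaR = 1.645 × 3.180% = 5.231%; on $3,000,000 that is $156,930.

$157,000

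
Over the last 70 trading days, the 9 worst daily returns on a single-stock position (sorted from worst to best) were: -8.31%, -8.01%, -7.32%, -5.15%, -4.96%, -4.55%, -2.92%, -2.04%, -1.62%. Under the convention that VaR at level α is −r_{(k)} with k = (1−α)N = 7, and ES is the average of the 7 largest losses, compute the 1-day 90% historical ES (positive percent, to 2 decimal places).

The 7 worst returns sum to -41.22%.
ES = −(-41.22%) / 7 = 5.8885…% ≈ 5.89%.

5.89%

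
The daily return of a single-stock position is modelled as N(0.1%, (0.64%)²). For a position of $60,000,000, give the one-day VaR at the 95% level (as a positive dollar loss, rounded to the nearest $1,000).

At 95% one-sided, z = 1.645.
VaR = −μ + z·σ = −(0.1%) + 1.645 × 0.64% = 0.953%.
On $60,000,000: 0.00953 × $60,000,000 = $571,800.

$572,000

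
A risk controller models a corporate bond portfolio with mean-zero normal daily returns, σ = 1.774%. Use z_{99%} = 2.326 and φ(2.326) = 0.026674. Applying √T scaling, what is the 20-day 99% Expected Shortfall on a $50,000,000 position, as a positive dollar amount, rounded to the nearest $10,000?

σ_{20d} = 1.774% × √20 = 7.934%.
ES multiplier = φ(z)/(1−α) = 0.026674/0.01 = 2.667.
ES = 7.934% × 2.667 = 21.160%; on $50,000,000: $10,580,000.

$10,580,000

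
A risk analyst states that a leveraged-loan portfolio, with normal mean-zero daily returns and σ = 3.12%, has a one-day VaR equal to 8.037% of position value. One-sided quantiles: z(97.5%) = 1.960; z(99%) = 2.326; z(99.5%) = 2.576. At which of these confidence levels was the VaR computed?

99.5%

Implied z = VaR/σ = 8.037 / 3.12 = 2.576.
This matches z(99.5%) = 2.576.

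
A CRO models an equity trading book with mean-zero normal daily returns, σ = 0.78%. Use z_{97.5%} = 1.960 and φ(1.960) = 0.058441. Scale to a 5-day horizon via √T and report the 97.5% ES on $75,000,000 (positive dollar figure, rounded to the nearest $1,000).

σ_{5d} = 0.78% × √5 = 1.744%.
ES multiplier = φ(z)/(1−α) = 0.058441/0.025 = 2.338.
ES = 1.744% × 2.338 = 4.077%; on $75,000,000: $3,057,750.

$3,058,000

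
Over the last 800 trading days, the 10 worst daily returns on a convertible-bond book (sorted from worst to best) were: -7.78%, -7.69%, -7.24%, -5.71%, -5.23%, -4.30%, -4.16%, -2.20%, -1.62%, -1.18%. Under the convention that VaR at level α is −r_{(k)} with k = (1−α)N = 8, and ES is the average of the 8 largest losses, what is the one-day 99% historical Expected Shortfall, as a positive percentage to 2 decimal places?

5.54%

The 8 worst returns sum to -44.31%.
ES = −(-44.31%) / 8 = 5.53875% ≈ 5.54%.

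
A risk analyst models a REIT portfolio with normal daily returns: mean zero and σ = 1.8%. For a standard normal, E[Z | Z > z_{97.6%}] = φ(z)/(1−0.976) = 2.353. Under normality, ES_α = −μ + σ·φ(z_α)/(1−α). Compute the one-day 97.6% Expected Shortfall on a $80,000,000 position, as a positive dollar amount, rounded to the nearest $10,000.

$3,390,000

ES = 1.8% × 2.353 = 4.235%.
On $80,000,000: 0.04235 × $80,000,000 = $3,388,000.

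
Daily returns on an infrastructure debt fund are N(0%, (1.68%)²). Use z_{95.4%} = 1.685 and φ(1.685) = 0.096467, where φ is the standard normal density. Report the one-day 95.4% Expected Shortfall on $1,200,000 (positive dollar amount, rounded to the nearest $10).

Tail multiplier: φ(z)/(1−α) = 0.096467 / 0.046 = 2.097.
ES = 1.68% × 2.097 = 3.523%.
On $1,200,000: 0.03523 × $1,200,000 = $42,276.

$42,280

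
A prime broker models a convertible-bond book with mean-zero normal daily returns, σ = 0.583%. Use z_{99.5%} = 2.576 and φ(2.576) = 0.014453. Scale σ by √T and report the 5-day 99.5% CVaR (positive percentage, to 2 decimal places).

3.77%

σ_{5d} = 0.583% × √5 = 1.304%.
ES multiplier = φ(z)/(1−α) = 0.014453/0.005 = 2.891.
ES = 1.304% × 2.891 = 3.770%.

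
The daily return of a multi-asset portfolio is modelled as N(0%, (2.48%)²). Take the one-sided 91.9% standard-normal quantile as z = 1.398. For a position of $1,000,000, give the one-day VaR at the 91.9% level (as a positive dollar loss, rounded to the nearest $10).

$34,670

VaR = z·σ = 1.398 × 2.48% = 3.467%.
On $1,000,000: 0.03467 × $1,000,000 = $34,670.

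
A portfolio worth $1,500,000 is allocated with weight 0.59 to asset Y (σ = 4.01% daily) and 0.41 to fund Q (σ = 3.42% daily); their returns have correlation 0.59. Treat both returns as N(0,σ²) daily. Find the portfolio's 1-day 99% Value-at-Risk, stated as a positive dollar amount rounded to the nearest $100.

σ_p² = 0.59²·4.01² + 0.41²·3.42² + 2·0.59·0.59·0.41·4.01·3.42 = 11.4783 (%²).
σ_p = √11.4783 = 3.388%.
At 99%, z = 2.326.
VaR = 2.326 × 3.388% = 7.880%; on $1,500,000 that is $118,200.

$118,200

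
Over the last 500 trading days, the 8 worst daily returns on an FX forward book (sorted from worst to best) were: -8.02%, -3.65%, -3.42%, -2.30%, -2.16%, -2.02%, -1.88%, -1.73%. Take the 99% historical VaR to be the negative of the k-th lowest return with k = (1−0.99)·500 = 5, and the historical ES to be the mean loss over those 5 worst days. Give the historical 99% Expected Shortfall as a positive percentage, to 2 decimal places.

3.91%

The 5 worst returns sum to -19.55%.
ES = −(-19.55%) / 5 = 3.91%.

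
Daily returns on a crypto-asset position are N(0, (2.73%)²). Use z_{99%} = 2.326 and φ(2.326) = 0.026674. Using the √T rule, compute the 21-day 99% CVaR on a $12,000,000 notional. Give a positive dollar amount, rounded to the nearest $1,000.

$4,004,000

σ_{21d} = 2.73% × √21 = 12.510%.
ES multiplier = φ(z)/(1−α) = 0.026674/0.01 = 2.667.
ES = 12.510% × 2.667 = 33.364%; on $12,000,000: $4,003,680.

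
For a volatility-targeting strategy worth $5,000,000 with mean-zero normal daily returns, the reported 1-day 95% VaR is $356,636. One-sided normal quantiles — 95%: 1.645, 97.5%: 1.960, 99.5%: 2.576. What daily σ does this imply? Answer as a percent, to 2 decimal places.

4.34%

VaR as a fraction: $356,636 / $5,000,000 = 7.133%.
σ = VaR / z = 7.133% / 1.645 = 4.336%.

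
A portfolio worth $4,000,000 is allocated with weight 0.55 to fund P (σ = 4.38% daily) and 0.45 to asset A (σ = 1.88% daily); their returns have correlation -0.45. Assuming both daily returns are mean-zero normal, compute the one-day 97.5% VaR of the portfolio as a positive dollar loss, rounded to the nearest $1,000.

$170,000

σ_p² = 0.55²·4.38² + 0.45²·1.88² + 2·-0.45·0.55·0.45·4.38·1.88 = 4.6848 (%²).
σ_p = √4.6848 = 2.164%.
At 97.5%, z = 1.960.
VaR = 1.960 × 2.164% = 4.241%; on $4,000,000 that is $169,640.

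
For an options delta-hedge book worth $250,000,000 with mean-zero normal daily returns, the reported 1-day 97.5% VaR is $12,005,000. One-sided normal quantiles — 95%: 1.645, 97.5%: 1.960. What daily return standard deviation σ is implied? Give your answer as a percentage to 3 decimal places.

VaR as a fraction: $12,005,000 / $250,000,000 = 4.802%.
σ = VaR / z = 4.802% / 1.960 = 2.450%.

2.450%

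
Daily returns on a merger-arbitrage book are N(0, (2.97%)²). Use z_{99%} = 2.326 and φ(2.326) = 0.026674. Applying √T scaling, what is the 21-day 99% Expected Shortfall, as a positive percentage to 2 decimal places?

36.30%

σ_{21d} = 2.97% × √21 = 13.610%.
ES multiplier = φ(z)/(1−α) = 0.026674/0.01 = 2.667.
ES = 13.610% × 2.667 = 36.298%.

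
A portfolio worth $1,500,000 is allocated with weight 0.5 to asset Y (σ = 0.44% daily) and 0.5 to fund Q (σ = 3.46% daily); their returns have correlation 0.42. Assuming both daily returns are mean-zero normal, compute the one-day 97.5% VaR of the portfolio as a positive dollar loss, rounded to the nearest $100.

$53,900

σ_p² = 0.5²·0.44² + 0.5²·3.46² + 2·0.42·0.5·0.5·0.44·3.46 = 3.3610 (%²).
σ_p = √3.3610 = 1.833%.
At 97.5%, z = 1.960.
VaR = 1.960 × 1.833% = 3.593%; on $1,500,000 that is $53,895.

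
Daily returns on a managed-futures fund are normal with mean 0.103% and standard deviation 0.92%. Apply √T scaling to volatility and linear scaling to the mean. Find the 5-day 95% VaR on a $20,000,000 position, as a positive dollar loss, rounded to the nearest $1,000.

At 95%, z = 1.645.
σ_{5d} = 0.92% × √5 = 2.057%; μ_{5d} = 5 × 0.103% = 0.515%.
VaR = −(0.515%) + 1.645 × 2.057% = 2.869%.
On $20,000,000: 0.02869 × $20,000,000 = $573,800.

$574,000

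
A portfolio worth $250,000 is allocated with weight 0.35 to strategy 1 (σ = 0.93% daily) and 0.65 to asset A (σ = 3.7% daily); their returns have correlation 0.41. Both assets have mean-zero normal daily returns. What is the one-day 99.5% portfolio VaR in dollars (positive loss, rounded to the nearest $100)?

$16,500

σ_p² = 0.35²·0.93² + 0.65²·3.7² + 2·0.41·0.35·0.65·0.93·3.7 = 6.5319 (%²).
σ_p = √6.5319 = 2.556%.
At 99.5%, z = 2.576.
VaR = 2.576 × 2.556% = 6.584%; on $250,000 that is $16,460.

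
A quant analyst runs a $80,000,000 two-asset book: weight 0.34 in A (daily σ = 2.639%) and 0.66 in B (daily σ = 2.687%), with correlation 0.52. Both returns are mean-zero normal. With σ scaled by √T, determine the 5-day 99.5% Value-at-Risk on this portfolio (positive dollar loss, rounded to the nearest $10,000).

$10,910,000

σ_p = √(0.34²·2.639² + 0.66²·2.687² + 2·0.52·0.34·0.66·2.639·2.687) = 2.367%.
σ_{5d} = 2.367% × √5 = 5.293%.
z(99.5%) = 2.576.
VaR = 2.576 × 5.293% = 13.635%; on $80,000,000 that is $10,908,000.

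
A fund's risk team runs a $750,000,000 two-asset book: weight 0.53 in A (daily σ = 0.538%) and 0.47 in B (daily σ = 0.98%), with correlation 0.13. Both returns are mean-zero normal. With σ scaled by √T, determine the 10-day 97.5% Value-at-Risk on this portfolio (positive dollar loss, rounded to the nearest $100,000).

$26,600,000

σ_p = √(0.53²·0.538² + 0.47²·0.98² + 2·0.13·0.53·0.47·0.538·0.98) = 0.572%.
σ_{10d} = 0.572% × √10 = 1.809%.
z(97.5%) = 1.960.
VaR = 1.960 × 1.809% = 3.546%; on $750,000,000 that is $26,595,000.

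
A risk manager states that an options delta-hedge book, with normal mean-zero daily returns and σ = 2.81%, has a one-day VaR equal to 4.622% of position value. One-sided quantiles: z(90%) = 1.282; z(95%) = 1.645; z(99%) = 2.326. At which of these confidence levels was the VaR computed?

95%

Implied z = VaR/σ = 4.622 / 2.81 = 1.645.
This matches z(95%) = 1.645.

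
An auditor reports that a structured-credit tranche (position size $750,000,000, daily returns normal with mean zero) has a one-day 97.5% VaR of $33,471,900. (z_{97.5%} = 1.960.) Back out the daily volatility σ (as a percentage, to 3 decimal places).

VaR as a fraction: $33,471,900 / $750,000,000 = 4.463%.
σ = VaR / z = 4.463% / 1.960 = 2.277%.

2.277%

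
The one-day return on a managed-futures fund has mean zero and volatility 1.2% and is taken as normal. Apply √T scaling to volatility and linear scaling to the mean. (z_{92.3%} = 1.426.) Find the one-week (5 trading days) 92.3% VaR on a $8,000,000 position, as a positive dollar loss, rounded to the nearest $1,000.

$306,000

σ_{5d} = 1.2% × √5 = 2.683%.
VaR = 1.426 × 2.683% = 3.826%.
On $8,000,000: 0.03826 × $8,000,000 = $306,080.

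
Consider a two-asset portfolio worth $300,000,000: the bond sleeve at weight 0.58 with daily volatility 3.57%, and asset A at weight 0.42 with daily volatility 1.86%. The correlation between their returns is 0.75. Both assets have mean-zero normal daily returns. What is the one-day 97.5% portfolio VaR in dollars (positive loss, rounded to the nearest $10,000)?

$15,910,000

σ_p² = 0.58²·3.57² + 0.42²·1.86² + 2·0.75·0.58·0.42·3.57·1.86 = 7.3240 (%²).
σ_p = √7.3240 = 2.706%.
At 97.5%, z = 1.960.
VaR = 1.960 × 2.706% = 5.304%; on $300,000,000 that is $15,912,000.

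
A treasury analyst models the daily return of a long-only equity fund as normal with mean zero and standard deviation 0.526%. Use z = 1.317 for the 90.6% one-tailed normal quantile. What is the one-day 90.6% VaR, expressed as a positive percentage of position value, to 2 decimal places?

0.69%

VaR = z·σ = 1.317 × 0.526% = 0.693%.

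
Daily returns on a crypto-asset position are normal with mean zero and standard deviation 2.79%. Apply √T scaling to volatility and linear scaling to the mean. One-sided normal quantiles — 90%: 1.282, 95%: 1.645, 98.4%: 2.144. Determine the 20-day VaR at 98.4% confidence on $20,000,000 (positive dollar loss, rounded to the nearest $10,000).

σ_{20d} = 2.79% × √20 = 12.477%.
VaR = 2.144 × 12.477% = 26.751%.
On $20,000,000: 0.26751 × $20,000,000 = $5,350,200.

$5,350,000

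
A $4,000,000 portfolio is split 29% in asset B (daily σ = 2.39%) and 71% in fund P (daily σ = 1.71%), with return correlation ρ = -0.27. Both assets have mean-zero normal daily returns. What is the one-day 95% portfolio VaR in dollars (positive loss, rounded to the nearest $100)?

$80,600

σ_p² = 0.29²·2.39² + 0.71²·1.71² + 2·-0.27·0.29·0.71·2.39·1.71 = 1.5000 (%²).
σ_p = √1.5000 = 1.225%.
At 95%, z = 1.645.
VaR = 1.645 × 1.225% = 2.015%; on $4,000,000 that is $80,600.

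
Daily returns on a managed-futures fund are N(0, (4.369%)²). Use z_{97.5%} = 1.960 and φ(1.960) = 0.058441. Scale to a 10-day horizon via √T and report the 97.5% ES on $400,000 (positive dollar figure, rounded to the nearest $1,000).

$129,000

σ_{10d} = 4.369% × √10 = 13.816%.
ES multiplier = φ(z)/(1−α) = 0.058441/0.025 = 2.338.
ES = 13.816% × 2.338 = 32.302%; on $400,000: $129,208.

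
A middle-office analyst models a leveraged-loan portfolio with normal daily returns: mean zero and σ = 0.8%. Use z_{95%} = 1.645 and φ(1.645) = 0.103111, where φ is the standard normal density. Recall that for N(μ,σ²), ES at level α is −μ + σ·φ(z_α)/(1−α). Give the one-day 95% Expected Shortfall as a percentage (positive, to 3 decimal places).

Tail multiplier: φ(z)/(1−α) = 0.103111 / 0.05 = 2.062.
ES = 0.8% × 2.062 = 1.650%.

1.650%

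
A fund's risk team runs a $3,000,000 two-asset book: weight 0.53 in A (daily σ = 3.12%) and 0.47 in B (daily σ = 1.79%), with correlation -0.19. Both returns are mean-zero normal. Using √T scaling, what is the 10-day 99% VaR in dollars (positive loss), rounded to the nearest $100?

σ_p = √(0.53²·3.12² + 0.47²·1.79² + 2·-0.19·0.53·0.47·3.12·1.79) = 1.707%.
σ_{10d} = 1.707% × √10 = 5.398%.
z(99%) = 2.326.
VaR = 2.326 × 5.398% = 12.556%; on $3,000,000 that is $376,680.

$376,700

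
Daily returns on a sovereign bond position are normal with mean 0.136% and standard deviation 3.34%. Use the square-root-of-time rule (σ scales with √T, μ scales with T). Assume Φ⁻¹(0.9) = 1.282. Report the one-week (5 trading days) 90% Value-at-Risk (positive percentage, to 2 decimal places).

8.89%

σ_{5d} = 3.34% × √5 = 7.468%; μ_{5d} = 5 × 0.136% = 0.680%.
VaR = −(0.680%) + 1.282 × 7.468% = 8.894%.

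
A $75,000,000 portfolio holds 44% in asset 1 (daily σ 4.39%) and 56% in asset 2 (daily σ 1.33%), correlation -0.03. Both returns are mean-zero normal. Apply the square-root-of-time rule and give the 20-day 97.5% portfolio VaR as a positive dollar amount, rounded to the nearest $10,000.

σ_p = √(0.44²·4.39² + 0.56²·1.33² + 2·-0.03·0.44·0.56·4.39·1.33) = 2.049%.
σ_{20d} = 2.049% × √20 = 9.163%.
z(97.5%) = 1.960.
VaR = 1.960 × 9.163% = 17.959%; on $75,000,000 that is $13,469,250.

$13,470,000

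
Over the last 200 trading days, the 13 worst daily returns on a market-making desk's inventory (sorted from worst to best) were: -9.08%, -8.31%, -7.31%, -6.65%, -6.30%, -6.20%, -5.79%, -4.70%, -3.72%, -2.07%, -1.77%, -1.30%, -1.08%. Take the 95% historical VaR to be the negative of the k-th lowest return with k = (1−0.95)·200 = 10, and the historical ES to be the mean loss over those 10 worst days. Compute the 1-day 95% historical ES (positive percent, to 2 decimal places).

6.01%

The 10 worst returns sum to -60.13%.
ES = −(-60.13%) / 10 = 6.013% ≈ 6.01%.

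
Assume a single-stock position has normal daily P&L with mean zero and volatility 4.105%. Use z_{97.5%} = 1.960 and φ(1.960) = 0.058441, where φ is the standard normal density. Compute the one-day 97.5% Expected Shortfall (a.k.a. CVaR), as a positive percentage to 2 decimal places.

Tail multiplier: φ(z)/(1−α) = 0.058441 / 0.025 = 2.338.
ES = 4.105% × 2.338 = 9.597%.

9.60%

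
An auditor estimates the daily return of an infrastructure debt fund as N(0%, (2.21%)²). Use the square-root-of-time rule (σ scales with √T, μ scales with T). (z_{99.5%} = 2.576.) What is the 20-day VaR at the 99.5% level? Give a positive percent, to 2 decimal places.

25.46%

σ_{20d} = 2.21% × √20 = 9.883%.
VaR = 2.576 × 9.883% = 25.459%.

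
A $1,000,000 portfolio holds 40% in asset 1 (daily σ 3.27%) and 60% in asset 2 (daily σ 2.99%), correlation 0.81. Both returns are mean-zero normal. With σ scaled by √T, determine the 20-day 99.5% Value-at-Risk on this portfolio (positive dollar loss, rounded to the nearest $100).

σ_p = √(0.4²·3.27² + 0.6²·2.99² + 2·0.81·0.4·0.6·3.27·2.99) = 2.955%.
σ_{20d} = 2.955% × √20 = 13.215%.
z(99.5%) = 2.576.
VaR = 2.576 × 13.215% = 34.042%; on $1,000,000 that is $340,420.

$340,400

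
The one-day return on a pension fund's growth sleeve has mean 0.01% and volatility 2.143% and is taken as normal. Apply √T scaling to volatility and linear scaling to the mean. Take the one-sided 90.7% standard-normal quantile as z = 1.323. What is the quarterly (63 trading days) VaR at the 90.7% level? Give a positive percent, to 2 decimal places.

σ_{63d} = 2.143% × √63 = 17.010%; μ_{63d} = 63 × 0.01% = 0.630%.
VaR = −(0.630%) + 1.323 × 17.010% = 21.874%.

21.87%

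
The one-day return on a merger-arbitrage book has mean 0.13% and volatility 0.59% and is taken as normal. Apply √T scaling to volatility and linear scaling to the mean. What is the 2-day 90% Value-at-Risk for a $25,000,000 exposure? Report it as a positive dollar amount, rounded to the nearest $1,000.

$202,000

At 90%, z = 1.282.
σ_{2d} = 0.59% × √2 = 0.834%; μ_{2d} = 2 × 0.13% = 0.260%.
VaR = −(0.260%) + 1.282 × 0.834% = 0.809%.
On $25,000,000: 0.00809 × $25,000,000 = $202,250.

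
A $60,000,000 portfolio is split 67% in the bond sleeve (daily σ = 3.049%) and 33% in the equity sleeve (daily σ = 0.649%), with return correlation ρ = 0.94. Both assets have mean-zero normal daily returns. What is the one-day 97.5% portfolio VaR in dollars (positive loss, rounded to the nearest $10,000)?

σ_p² = 0.67²·3.049² + 0.33²·0.649² + 2·0.94·0.67·0.33·3.049·0.649 = 5.0415 (%²).
σ_p = √5.0415 = 2.245%.
At 97.5%, z = 1.960.
VaR = 1.960 × 2.245% = 4.400%; on $60,000,000 that is $2,640,000.

$2,640,000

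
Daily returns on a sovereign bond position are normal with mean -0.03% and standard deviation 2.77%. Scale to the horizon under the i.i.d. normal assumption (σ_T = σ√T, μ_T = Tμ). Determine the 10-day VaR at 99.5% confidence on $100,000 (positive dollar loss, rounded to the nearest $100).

$22,900

At 99.5%, z = 2.576.
σ_{10d} = 2.77% × √10 = 8.760%; μ_{10d} = 10 × -0.03% = -0.300%.
VaR = −(-0.300%) + 2.576 × 8.760% = 22.866%.
On $100,000: 0.22866 × $100,000 = $22,866.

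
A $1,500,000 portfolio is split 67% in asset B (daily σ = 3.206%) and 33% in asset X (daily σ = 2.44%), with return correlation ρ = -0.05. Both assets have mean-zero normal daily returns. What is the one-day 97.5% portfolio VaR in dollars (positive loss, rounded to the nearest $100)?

$66,300

σ_p² = 0.67²·3.206² + 0.33²·2.44² + 2·-0.05·0.67·0.33·3.206·2.44 = 5.0894 (%²).
σ_p = √5.0894 = 2.256%.
At 97.5%, z = 1.960.
VaR = 1.960 × 2.256% = 4.422%; on $1,500,000 that is $66,330.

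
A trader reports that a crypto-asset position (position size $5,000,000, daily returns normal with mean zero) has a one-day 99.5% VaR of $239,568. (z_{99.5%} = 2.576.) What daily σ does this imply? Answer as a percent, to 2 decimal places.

VaR as a fraction: $239,568 / $5,000,000 = 4.791%.
σ = VaR / z = 4.791% / 2.576 = 1.860%.

1.86%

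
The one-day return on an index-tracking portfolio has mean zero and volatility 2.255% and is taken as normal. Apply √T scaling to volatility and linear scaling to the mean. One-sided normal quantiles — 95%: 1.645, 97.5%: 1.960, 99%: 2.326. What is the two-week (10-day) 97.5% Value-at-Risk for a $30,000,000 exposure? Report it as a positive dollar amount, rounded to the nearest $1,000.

$4,193,000

σ_{10d} = 2.255% × √10 = 7.131%.
VaR = 1.960 × 7.131% = 13.977%.
On $30,000,000: 0.13977 × $30,000,000 = $4,193,100.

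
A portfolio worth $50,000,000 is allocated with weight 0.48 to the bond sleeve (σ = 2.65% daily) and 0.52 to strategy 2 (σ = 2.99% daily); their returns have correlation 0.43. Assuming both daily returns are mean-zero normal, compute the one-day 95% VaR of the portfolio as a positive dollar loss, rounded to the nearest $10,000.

σ_p² = 0.48²·2.65² + 0.52²·2.99² + 2·0.43·0.48·0.52·2.65·2.99 = 5.7362 (%²).
σ_p = √5.7362 = 2.395%.
At 95%, z = 1.645.
VaR = 1.645 × 2.395% = 3.940%; on $50,000,000 that is $1,970,000.

$1,970,000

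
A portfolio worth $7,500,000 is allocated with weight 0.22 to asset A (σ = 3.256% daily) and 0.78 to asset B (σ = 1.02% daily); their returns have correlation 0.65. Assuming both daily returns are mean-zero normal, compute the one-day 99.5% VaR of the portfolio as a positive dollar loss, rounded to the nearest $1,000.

$265,000

σ_p² = 0.22²·3.256² + 0.78²·1.02² + 2·0.65·0.22·0.78·3.256·1.02 = 1.8870 (%²).
σ_p = √1.8870 = 1.374%.
At 99.5%, z = 2.576.
VaR = 2.576 × 1.374% = 3.539%; on $7,500,000 that is $265,425.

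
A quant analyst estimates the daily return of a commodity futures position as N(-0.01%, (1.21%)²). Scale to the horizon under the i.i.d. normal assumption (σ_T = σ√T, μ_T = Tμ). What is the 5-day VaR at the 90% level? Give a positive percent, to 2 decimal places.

3.52%

At 90%, z = 1.282.
σ_{5d} = 1.21% × √5 = 2.706%; μ_{5d} = 5 × -0.01% = -0.050%.
VaR = −(-0.050%) + 1.282 × 2.706% = 3.519%.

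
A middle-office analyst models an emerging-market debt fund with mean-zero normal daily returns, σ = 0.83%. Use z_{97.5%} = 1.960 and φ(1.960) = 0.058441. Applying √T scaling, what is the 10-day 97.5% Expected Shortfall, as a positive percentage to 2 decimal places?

σ_{10d} = 0.83% × √10 = 2.625%.
ES multiplier = φ(z)/(1−α) = 0.058441/0.025 = 2.338.
ES = 2.625% × 2.338 = 6.137%.

6.14%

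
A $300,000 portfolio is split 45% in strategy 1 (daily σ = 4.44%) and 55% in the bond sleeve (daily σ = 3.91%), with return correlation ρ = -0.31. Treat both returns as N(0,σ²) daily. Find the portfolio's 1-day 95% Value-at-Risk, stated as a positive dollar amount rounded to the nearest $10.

$12,040

σ_p² = 0.45²·4.44² + 0.55²·3.91² + 2·-0.31·0.45·0.55·4.44·3.91 = 5.9527 (%²).
σ_p = √5.9527 = 2.440%.
At 95%, z = 1.645.
VaR = 1.645 × 2.440% = 4.014%; on $300,000 that is $12,042.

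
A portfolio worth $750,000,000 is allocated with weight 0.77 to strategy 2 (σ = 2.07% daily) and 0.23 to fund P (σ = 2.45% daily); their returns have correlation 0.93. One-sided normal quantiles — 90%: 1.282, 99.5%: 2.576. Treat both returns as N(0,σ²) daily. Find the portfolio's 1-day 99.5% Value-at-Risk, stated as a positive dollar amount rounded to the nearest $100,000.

σ_p² = 0.77²·2.07² + 0.23²·2.45² + 2·0.93·0.77·0.23·2.07·2.45 = 4.5286 (%²).
σ_p = √4.5286 = 2.128%.
VaR = 2.576 × 2.128% = 5.482%; on $750,000,000 that is $41,115,000.

$41,100,000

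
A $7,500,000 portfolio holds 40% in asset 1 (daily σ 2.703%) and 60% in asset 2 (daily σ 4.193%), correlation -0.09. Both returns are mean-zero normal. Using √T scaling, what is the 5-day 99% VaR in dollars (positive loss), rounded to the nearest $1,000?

σ_p = √(0.4²·2.703² + 0.6²·4.193² + 2·-0.09·0.4·0.6·2.703·4.193) = 2.647%.
σ_{5d} = 2.647% × √5 = 5.919%.
z(99%) = 2.326.
VaR = 2.326 × 5.919% = 13.768%; on $7,500,000 that is $1,032,600.

$1,033,000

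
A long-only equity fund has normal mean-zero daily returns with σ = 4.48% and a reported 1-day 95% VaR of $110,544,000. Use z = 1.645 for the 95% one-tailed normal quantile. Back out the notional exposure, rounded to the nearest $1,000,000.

$1,500,000,000

VaR as a fraction of value: z·σ = 1.645 × 4.48% = 7.3696%.
Position = $110,544,000 / 0.073696 = $1,500,000,000.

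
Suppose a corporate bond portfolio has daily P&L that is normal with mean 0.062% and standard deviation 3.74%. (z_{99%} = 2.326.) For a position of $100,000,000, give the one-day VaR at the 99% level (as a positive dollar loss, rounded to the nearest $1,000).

$8,637,000

VaR = −μ + z·σ = −(0.062%) + 2.326 × 3.74% = 8.637%.
On $100,000,000: 0.08637 × $100,000,000 = $8,637,000.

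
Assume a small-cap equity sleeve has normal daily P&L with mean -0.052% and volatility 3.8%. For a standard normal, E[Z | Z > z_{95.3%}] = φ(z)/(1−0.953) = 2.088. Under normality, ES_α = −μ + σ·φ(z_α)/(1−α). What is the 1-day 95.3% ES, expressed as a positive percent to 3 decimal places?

7.986%

ES = −(-0.052%) + 3.8% × 2.088 = 7.986%.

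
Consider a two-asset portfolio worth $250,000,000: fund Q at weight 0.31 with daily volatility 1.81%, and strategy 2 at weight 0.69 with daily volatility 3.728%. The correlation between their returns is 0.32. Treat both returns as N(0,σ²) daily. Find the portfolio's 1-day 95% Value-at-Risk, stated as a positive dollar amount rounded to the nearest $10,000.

σ_p² = 0.31²·1.81² + 0.69²·3.728² + 2·0.32·0.31·0.69·1.81·3.728 = 7.8554 (%²).
σ_p = √7.8554 = 2.803%.
At 95%, z = 1.645.
VaR = 1.645 × 2.803% = 4.611%; on $250,000,000 that is $11,527,500.

$11,530,000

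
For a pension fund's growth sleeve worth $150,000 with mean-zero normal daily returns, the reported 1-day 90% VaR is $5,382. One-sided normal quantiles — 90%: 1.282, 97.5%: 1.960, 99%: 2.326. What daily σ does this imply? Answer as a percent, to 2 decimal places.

VaR as a fraction: $5,382 / $150,000 = 3.588%.
σ = VaR / z = 3.588% / 1.282 = 2.799%.

2.80%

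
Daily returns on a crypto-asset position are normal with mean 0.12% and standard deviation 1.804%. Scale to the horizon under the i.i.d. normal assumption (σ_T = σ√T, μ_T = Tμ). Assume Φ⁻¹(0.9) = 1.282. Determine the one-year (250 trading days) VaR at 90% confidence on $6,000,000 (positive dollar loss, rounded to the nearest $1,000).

σ_{250d} = 1.804% × √250 = 28.524%; μ_{250d} = 250 × 0.12% = 30.000%.
VaR = −(30.000%) + 1.282 × 28.524% = 6.568%.
On $6,000,000: 0.06568 × $6,000,000 = $394,080.

$394,000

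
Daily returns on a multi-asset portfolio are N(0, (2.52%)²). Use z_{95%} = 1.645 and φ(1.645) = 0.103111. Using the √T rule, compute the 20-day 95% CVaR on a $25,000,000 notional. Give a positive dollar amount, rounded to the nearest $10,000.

$5,810,000

σ_{20d} = 2.52% × √20 = 11.270%.
ES multiplier = φ(z)/(1−α) = 0.103111/0.05 = 2.062.
ES = 11.270% × 2.062 = 23.239%; on $25,000,000: $5,809,750.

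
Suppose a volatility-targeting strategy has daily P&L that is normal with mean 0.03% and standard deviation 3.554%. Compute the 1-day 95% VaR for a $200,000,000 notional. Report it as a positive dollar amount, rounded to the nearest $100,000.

At 95% one-sided, z = 1.645.
VaR = −μ + z·σ = −(0.03%) + 1.645 × 3.554% = 5.816%.
On $200,000,000: 0.05816 × $200,000,000 = $11,632,000.

$11,600,000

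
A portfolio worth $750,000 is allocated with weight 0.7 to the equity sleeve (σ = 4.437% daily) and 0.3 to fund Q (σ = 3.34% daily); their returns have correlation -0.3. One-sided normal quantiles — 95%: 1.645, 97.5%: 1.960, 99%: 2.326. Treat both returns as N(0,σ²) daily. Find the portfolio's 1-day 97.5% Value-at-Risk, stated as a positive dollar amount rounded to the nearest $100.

σ_p² = 0.7²·4.437² + 0.3²·3.34² + 2·-0.3·0.7·0.3·4.437·3.34 = 8.7834 (%²).
σ_p = √8.7834 = 2.964%.
VaR = 1.960 × 2.964% = 5.809%; on $750,000 that is $43,568.

$43,600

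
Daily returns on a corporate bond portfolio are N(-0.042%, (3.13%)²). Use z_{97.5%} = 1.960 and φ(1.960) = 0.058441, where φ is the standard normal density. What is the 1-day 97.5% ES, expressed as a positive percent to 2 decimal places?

7.36%

Tail multiplier: φ(z)/(1−α) = 0.058441 / 0.025 = 2.338.
ES = −(-0.042%) + 3.13% × 2.338 = 7.360%.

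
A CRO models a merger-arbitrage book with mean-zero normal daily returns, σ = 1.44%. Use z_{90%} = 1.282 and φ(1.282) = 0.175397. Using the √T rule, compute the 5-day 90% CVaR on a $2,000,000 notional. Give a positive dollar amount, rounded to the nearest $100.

$113,000

σ_{5d} = 1.44% × √5 = 3.220%.
ES multiplier = φ(z)/(1−α) = 0.175397/0.1 = 1.754.
ES = 3.220% × 1.754 = 5.648%; on $2,000,000: $112,960.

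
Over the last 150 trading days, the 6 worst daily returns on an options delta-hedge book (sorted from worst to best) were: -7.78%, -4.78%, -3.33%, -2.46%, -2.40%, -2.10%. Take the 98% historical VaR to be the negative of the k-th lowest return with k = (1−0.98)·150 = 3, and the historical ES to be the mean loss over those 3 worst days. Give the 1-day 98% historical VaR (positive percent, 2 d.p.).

3.33%

k = 3; the 3rd lowest return is -3.33%, so VaR = 3.33%.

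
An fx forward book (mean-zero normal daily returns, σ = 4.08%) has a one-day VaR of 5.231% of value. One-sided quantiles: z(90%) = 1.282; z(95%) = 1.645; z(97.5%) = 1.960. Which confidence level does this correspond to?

90%

Implied z = VaR/σ = 5.231 / 4.08 = 1.282.
This matches z(90%) = 1.282.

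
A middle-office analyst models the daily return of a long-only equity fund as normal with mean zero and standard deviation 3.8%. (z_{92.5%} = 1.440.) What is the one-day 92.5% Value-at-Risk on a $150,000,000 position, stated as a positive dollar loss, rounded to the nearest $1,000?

$8,208,000

VaR = z·σ = 1.440 × 3.8% = 5.472%.
On $150,000,000: 0.05472 × $150,000,000 = $8,208,000.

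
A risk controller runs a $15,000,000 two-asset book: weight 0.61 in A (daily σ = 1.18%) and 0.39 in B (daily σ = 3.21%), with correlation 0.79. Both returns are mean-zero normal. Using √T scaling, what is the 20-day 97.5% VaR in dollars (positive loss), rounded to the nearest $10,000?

σ_p = √(0.61²·1.18² + 0.39²·3.21² + 2·0.79·0.61·0.39·1.18·3.21) = 1.873%.
σ_{20d} = 1.873% × √20 = 8.376%.
z(97.5%) = 1.960.
VaR = 1.960 × 8.376% = 16.417%; on $15,000,000 that is $2,462,550.

$2,460,000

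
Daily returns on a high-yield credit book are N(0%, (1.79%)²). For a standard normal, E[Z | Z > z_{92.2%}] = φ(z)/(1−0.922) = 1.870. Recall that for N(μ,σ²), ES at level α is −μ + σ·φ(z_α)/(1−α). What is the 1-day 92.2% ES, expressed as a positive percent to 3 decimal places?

3.347%

ES = 1.79% × 1.870 = 3.347%.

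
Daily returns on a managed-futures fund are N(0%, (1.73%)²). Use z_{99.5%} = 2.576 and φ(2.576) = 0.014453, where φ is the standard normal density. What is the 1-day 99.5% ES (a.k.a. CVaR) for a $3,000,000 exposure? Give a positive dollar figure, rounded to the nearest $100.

Tail multiplier: φ(z)/(1−α) = 0.014453 / 0.005 = 2.891.
ES = 1.73% × 2.891 = 5.001%.
On $3,000,000: 0.05001 × $3,000,000 = $150,030.

$150,000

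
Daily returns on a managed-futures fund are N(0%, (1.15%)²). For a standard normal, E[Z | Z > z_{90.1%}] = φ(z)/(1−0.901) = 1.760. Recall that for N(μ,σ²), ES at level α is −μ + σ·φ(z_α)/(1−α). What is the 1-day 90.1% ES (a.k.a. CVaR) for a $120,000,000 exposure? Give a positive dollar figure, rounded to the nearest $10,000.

$2,430,000

ES = 1.15% × 1.760 = 2.024%.
On $120,000,000: 0.02024 × $120,000,000 = $2,428,800.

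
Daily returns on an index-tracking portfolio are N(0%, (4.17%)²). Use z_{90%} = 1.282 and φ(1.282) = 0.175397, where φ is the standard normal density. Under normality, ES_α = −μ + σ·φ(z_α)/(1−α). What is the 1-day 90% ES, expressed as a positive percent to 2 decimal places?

Tail multiplier: φ(z)/(1−α) = 0.175397 / 0.1 = 1.754.
ES = 4.17% × 1.754 = 7.314%.

7.31%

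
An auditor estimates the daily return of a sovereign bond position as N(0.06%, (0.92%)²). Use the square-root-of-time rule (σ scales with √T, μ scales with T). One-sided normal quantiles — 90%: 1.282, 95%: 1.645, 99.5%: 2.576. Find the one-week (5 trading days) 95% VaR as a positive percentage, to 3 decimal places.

σ_{5d} = 0.92% × √5 = 2.057%; μ_{5d} = 5 × 0.06% = 0.300%.
VaR = −(0.300%) + 1.645 × 2.057% = 3.084%.

3.084%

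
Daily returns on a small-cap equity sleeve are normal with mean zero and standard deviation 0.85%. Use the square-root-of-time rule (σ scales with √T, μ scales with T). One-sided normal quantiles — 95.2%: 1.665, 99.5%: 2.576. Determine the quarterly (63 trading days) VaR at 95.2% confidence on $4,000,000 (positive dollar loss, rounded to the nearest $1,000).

$449,000

σ_{63d} = 0.85% × √63 = 6.747%.
VaR = 1.665 × 6.747% = 11.234%.
On $4,000,000: 0.11234 × $4,000,000 = $449,360.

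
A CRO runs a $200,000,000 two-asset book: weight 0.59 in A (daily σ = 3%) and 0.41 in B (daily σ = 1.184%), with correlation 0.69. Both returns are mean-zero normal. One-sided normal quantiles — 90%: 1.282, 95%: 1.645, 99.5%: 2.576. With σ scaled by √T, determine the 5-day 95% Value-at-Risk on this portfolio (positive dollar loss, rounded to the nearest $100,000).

σ_p = √(0.59²·3² + 0.41²·1.184² + 2·0.69·0.59·0.41·3·1.184) = 2.134%.
σ_{5d} = 2.134% × √5 = 4.772%.
VaR = 1.645 × 4.772% = 7.850%; on $200,000,000 that is $15,700,000.

$15,700,000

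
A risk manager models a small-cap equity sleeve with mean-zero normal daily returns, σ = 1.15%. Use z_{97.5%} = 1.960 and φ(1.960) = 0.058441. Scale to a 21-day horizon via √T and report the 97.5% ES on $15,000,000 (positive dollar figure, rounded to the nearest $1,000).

$1,848,000

σ_{21d} = 1.15% × √21 = 5.270%.
ES multiplier = φ(z)/(1−α) = 0.058441/0.025 = 2.338.
ES = 5.270% × 2.338 = 12.321%; on $15,000,000: $1,848,150.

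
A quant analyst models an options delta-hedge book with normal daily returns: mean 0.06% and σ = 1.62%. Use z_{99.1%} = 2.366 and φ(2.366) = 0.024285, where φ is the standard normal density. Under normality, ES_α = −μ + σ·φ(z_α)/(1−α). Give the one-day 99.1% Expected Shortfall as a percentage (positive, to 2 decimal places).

4.31%

Tail multiplier: φ(z)/(1−α) = 0.024285 / 0.009 = 2.698.
ES = −(0.06%) + 1.62% × 2.698 = 4.311%.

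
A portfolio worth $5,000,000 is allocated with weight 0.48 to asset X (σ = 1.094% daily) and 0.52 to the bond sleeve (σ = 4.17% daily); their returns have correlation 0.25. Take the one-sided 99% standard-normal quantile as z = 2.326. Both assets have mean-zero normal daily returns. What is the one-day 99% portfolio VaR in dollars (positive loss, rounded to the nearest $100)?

σ_p² = 0.48²·1.094² + 0.52²·4.17² + 2·0.25·0.48·0.52·1.094·4.17 = 5.5470 (%²).
σ_p = √5.5470 = 2.355%.
VaR = 2.326 × 2.355% = 5.478%; on $5,000,000 that is $273,900.

$273,900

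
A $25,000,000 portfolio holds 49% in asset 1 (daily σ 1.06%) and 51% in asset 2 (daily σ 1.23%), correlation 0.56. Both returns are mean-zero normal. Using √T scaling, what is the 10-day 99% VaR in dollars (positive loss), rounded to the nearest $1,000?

σ_p = √(0.49²·1.06² + 0.51²·1.23² + 2·0.56·0.49·0.51·1.06·1.23) = 1.014%.
σ_{10d} = 1.014% × √10 = 3.207%.
z(99%) = 2.326.
VaR = 2.326 × 3.207% = 7.459%; on $25,000,000 that is $1,864,750.

$1,865,000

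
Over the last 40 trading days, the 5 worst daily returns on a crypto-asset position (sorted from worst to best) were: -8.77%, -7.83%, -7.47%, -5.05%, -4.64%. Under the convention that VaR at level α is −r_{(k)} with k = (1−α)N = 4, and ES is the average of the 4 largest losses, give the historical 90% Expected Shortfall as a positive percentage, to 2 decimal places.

7.28%

The 4 worst returns sum to -29.12%.
ES = −(-29.12%) / 4 = 7.28%.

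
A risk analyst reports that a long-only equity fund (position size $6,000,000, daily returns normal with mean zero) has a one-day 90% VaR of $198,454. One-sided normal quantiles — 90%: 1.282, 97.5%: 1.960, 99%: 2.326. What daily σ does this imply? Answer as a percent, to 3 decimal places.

VaR as a fraction: $198,454 / $6,000,000 = 3.308%.
σ = VaR / z = 3.308% / 1.282 = 2.580%.

2.580%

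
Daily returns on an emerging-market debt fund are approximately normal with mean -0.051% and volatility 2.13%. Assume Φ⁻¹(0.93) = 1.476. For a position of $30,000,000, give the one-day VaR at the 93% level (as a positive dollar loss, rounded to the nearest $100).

VaR = −μ + z·σ = −(-0.051%) + 1.476 × 2.13% = 3.195%.
On $30,000,000: 0.03195 × $30,000,000 = $958,500.

$958,500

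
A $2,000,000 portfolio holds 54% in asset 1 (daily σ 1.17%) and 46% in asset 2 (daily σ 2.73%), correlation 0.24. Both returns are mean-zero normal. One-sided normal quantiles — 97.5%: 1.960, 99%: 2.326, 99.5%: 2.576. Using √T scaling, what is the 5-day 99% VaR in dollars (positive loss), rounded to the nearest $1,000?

σ_p = √(0.54²·1.17² + 0.46²·2.73² + 2·0.24·0.54·0.46·1.17·2.73) = 1.535%.
σ_{5d} = 1.535% × √5 = 3.432%.
VaR = 2.326 × 3.432% = 7.983%; on $2,000,000 that is $159,660.

$160,000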